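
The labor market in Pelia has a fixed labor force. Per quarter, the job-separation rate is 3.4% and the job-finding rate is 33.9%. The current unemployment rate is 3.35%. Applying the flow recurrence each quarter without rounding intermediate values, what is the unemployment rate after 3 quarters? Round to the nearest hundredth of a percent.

Unemployment rate after three quarters ≈ 7.69%.

With a fixed labor force, u_{t+1} = u_t + s·(1−u_t) − f·u_t = u_t·(1−s−f) + s.
Here 1−s−f = 0.627 and s = 0.034.
u_1 = 0.033500 × 0.627 + 0.034 = 0.055005.
u_2 = 0.055005 × 0.627 + 0.034 = 0.068488.
u_3 = 0.068488 × 0.627 + 0.034 = 0.076942.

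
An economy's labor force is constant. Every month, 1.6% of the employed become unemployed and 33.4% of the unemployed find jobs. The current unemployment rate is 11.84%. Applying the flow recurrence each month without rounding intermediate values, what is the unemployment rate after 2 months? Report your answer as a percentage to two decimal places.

Unemployment rate after two months ≈ 7.64%.

With a fixed labor force, u_{t+1} = u_t + s·(1−u_t) − f·u_t = u_t·(1−s−f) + s.
Here 1−s−f = 0.650 and s = 0.016.
u_1 = 0.118400 × 0.650 + 0.016 = 0.092960.
u_2 = 0.092960 × 0.650 + 0.016 = 0.076424.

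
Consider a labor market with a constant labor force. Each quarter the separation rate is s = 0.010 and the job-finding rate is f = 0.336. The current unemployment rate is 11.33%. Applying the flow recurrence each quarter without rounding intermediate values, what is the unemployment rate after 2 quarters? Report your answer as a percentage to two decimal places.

With a fixed labor force, u_{t+1} = u_t + s·(1−u_t) − f·u_t = u_t·(1−s−f) + s.
Here 1−s−f = 0.654 and s = 0.010.
u_1 = 0.113300 × 0.654 + 0.010 = 0.084098.
u_2 = 0.084098 × 0.654 + 0.010 = 0.065000.

Unemployment rate after two quarters ≈ 6.50%.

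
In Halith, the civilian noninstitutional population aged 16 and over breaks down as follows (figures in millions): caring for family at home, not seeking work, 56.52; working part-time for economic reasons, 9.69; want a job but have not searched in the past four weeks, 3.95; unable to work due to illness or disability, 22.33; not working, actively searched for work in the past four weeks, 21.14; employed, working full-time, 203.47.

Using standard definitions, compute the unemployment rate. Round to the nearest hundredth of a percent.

Employed = 9.69 + 203.47 = 213.16 million (anyone who worked, including part-time for economic reasons, counts as employed).
Unemployed = 21.14 million.
Labor force = 213.16 + 21.14 = 234.30 million.
Unemployment rate = 21.14 / 234.30 = 9.02%.

Unemployment rate ≈ 9.02%.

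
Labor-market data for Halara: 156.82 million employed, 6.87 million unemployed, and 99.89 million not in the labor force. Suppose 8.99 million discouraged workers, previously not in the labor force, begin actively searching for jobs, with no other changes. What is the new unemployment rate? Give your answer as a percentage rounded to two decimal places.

New unemployment rate ≈ 9.18%.

Initially, labor force = 156.82 + 6.87 = 163.69 million, so u = 6.87/163.69 = 4.20%.
After the change, unemployed and labor force both rise by 8.99 → E = 156.82, U = 15.86, labor force = 172.68 million.
New unemployment rate = 15.86 / 172.68 = 9.18%.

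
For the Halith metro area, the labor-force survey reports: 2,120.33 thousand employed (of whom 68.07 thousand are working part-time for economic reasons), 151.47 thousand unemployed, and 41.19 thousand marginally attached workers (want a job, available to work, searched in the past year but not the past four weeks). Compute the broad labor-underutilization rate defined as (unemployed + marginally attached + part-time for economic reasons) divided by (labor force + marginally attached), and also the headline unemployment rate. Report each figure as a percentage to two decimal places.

Labor force = 2,120.33 + 151.47 = 2,271.80 thousand.
Numerator = 151.47 + 41.19 + 68.07 = 260.73 thousand.
Denominator = 2,271.80 + 41.19 = 2,312.99 thousand.
Broad rate = 260.73 / 2,312.99 = 11.27%.
Headline unemployment rate = 151.47 / 2,271.80 = 6.67%.

Broad underutilization rate ≈ 11.27%; headline unemployment rate ≈ 6.67%.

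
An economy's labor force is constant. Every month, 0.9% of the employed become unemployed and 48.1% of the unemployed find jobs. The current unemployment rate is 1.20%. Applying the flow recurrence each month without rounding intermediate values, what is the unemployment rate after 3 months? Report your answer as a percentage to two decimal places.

With a fixed labor force, u_{t+1} = u_t + s·(1−u_t) − f·u_t = u_t·(1−s−f) + s.
Here 1−s−f = 0.510 and s = 0.009.
u_1 = 0.012000 × 0.510 + 0.009 = 0.015120.
u_2 = 0.015120 × 0.510 + 0.009 = 0.016711.
u_3 = 0.016711 × 0.510 + 0.009 = 0.017523.

Unemployment rate after three months ≈ 1.75%.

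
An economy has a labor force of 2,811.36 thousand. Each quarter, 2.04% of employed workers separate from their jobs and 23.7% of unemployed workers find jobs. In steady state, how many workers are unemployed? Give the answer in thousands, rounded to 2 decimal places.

Steady-state unemployment rate u* = s/(s+f) = 2.04/(2.04+23.7) = 0.079254.
Unemployed = u* × labor force = 0.079254 × 2,811.36 ≈ 222.81 thousand.

About 222.81 thousand are unemployed in steady state.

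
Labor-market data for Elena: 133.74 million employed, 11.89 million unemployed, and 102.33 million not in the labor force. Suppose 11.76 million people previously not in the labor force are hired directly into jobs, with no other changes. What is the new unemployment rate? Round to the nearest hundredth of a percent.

Initially, labor force = 133.74 + 11.89 = 145.63 million, so u = 11.89/145.63 = 8.16%.
After the change, employed and labor force both rise by 11.76; unemployed unchanged → E = 145.50, U = 11.89, labor force = 157.39 million.
New unemployment rate = 11.89 / 157.39 = 7.55%.

New unemployment rate ≈ 7.55%.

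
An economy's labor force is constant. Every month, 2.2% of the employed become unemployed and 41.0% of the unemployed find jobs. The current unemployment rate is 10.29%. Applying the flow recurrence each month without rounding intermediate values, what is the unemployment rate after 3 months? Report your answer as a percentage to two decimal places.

Unemployment rate after three months ≈ 6.05%.

With a fixed labor force, u_{t+1} = u_t + s·(1−u_t) − f·u_t = u_t·(1−s−f) + s.
Here 1−s−f = 0.568 and s = 0.022.
u_1 = 0.102900 × 0.568 + 0.022 = 0.080447.
u_2 = 0.080447 × 0.568 + 0.022 = 0.067694.
u_3 = 0.067694 × 0.568 + 0.022 = 0.060450.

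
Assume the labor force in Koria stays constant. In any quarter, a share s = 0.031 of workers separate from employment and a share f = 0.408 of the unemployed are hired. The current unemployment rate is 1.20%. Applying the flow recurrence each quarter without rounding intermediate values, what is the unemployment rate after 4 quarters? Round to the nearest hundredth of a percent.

With a fixed labor force, u_{t+1} = u_t + s·(1−u_t) − f·u_t = u_t·(1−s−f) + s.
Here 1−s−f = 0.561 and s = 0.031.
u_1 = 0.012000 × 0.561 + 0.031 = 0.037732.
u_2 = 0.037732 × 0.561 + 0.031 = 0.052168.
u_3 = 0.052168 × 0.561 + 0.031 = 0.060266.
u_4 = 0.060266 × 0.561 + 0.031 = 0.064809.

Unemployment rate after four quarters ≈ 6.48%.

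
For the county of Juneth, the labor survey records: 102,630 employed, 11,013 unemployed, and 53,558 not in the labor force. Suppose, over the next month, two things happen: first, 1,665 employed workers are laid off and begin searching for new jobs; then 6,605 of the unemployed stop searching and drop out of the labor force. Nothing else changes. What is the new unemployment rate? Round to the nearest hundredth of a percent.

New unemployment rate ≈ 5.67%.

Initially, labor force = 102,630 + 11,013 = 113,643, so u = 11,013/113,643 = 9.69%.
After the first change, employed falls and unemployed rises by 1,665; labor force unchanged → E = 100,965, U = 12,678, labor force = 113,643.
After the second change, unemployed and labor force both fall by 6,605 → E = 100,965, U = 6,073, labor force = 107,038.
New unemployment rate = 6,073 / 107,038 = 5.67%.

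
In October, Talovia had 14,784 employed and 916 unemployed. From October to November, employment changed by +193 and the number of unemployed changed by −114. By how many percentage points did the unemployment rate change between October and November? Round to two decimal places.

The unemployment rate changed by −0.75 percentage points.

October: labor force = 14,784 + 916 = 15,700; u = 916/15,700 = 5.83%.
November: labor force = 14,977 + 802 = 15,779; u = 802/15,779 = 5.08%.
Change = 5.08% − 5.83% = −0.75 pp.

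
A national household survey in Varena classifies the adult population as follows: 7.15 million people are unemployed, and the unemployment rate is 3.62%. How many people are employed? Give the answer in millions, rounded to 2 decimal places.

Labor force = U / u = 7.15 / 0.0362 ≈ 197.51 million.
Employed = labor force − unemployed = 197.51 − 7.15 = 190.36 million.

About 190.36 million are employed.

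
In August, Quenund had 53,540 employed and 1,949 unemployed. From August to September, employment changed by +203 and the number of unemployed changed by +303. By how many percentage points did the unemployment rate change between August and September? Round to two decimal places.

August: labor force = 53,540 + 1,949 = 55,489; u = 1,949/55,489 = 3.51%.
September: labor force = 53,743 + 2,252 = 55,995; u = 2,252/55,995 = 4.02%.
Change = 4.02% − 3.51% = +0.51 pp.

The unemployment rate changed by +0.51 percentage points.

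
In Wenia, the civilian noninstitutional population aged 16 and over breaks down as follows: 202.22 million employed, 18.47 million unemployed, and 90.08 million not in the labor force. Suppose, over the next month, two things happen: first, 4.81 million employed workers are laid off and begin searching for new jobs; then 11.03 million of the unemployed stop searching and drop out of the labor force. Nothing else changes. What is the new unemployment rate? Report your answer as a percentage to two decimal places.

Initially, labor force = 202.22 + 18.47 = 220.69 million, so u = 18.47/220.69 = 8.37%.
After the first change, employed falls and unemployed rises by 4.81; labor force unchanged → E = 197.41, U = 23.28, labor force = 220.69 million.
After the second change, unemployed and labor force both fall by 11.03 → E = 197.41, U = 12.25, labor force = 209.66 million.
New unemployment rate = 12.25 / 209.66 = 5.84%.

New unemployment rate ≈ 5.84%.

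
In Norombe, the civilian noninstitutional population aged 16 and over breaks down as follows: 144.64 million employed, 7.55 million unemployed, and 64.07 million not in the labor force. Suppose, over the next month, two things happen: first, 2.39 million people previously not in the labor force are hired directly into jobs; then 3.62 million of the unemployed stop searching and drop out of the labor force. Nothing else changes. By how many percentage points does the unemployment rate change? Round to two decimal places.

Initially, labor force = 144.64 + 7.55 = 152.19 million, so u = 7.55/152.19 = 4.96%.
After the first change, employed and labor force both rise by 2.39; unemployed unchanged → E = 147.03, U = 7.55, labor force = 154.58 million.
After the second change, unemployed and labor force both fall by 3.62 → E = 147.03, U = 3.93, labor force = 150.96 million.
New unemployment rate = 3.93 / 150.96 = 2.60%.
Change = 2.60% − 4.96% = −2.36 percentage points.

The unemployment rate changes by −2.36 percentage points.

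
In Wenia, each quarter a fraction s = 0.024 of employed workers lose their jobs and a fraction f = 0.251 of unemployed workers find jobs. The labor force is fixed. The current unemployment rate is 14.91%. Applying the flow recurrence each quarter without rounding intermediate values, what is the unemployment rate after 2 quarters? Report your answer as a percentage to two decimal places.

With a fixed labor force, u_{t+1} = u_t + s·(1−u_t) − f·u_t = u_t·(1−s−f) + s.
Here 1−s−f = 0.725 and s = 0.024.
u_1 = 0.149100 × 0.725 + 0.024 = 0.132098.
u_2 = 0.132098 × 0.725 + 0.024 = 0.119771.

Unemployment rate after two quarters ≈ 11.98%.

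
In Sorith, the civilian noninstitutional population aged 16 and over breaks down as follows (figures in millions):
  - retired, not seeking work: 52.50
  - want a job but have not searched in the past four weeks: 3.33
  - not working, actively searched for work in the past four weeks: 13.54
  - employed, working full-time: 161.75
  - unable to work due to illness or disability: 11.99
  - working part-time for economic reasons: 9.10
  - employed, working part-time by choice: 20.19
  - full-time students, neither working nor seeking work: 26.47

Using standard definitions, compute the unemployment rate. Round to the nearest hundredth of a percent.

Employed = 161.75 + 9.10 + 20.19 = 191.04 million (anyone who worked, including part-time for economic reasons, counts as employed).
Unemployed = 13.54 million.
Labor force = 191.04 + 13.54 = 204.58 million.
Unemployment rate = 13.54 / 204.58 = 6.62%.

Unemployment rate ≈ 6.62%.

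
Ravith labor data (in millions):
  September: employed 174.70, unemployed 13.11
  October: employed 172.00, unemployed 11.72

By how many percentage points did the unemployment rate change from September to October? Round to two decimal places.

The unemployment rate changed by −0.60 percentage points.

September: labor force = 174.70 + 13.11 = 187.81; u = 13.11/187.81 = 6.98%.
October: labor force = 172.00 + 11.72 = 183.72; u = 11.72/183.72 = 6.38%.
Change = 6.38% − 6.98% = −0.60 pp.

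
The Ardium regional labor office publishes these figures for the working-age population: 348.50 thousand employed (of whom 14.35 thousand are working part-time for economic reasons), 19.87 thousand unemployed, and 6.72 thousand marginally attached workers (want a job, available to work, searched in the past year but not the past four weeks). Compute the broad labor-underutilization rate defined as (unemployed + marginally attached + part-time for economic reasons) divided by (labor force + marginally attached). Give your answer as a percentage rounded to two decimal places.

Broad underutilization rate ≈ 10.91%.

Labor force = 348.50 + 19.87 = 368.37 thousand.
Numerator = 19.87 + 6.72 + 14.35 = 40.94 thousand.
Denominator = 368.37 + 6.72 = 375.09 thousand.
Broad rate = 40.94 / 375.09 = 10.91%.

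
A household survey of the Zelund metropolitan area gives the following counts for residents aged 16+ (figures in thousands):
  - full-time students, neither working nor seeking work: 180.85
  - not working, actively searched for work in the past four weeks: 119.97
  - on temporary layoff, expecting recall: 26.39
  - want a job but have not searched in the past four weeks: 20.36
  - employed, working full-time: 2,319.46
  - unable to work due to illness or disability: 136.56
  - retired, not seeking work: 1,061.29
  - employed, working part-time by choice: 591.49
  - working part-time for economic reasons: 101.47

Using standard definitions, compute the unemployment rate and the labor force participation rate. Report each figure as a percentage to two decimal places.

Employed = 2,319.46 + 591.49 + 101.47 = 3,012.42 thousand (anyone who worked, including part-time for economic reasons, counts as employed).
Unemployed = 119.97 + 26.39 = 146.36 thousand (jobless and actively searching, or on temporary layoff).
Labor force = 3,012.42 + 146.36 = 3,158.78 thousand.
Not in labor force = 180.85 + 20.36 + 136.56 + 1,061.29 = 1,399.06 thousand (those not working and not actively searching are outside the labor force — including those who want a job but have given up searching).
Civilian working-age population = 3,158.78 + 1,399.06 = 4,557.84 thousand.
Unemployment rate = 146.36 / 3,158.78 = 4.63%.
Labor force participation rate = 3,158.78 / 4,557.84 = 69.30%.

Unemployment rate ≈ 4.63%; labor force participation rate ≈ 69.30%.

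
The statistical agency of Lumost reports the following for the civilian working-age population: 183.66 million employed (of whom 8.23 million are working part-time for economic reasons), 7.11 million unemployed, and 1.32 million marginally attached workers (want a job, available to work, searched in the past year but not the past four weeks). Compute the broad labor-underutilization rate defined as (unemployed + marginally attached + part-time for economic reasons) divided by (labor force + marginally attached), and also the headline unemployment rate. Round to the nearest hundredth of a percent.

Broad underutilization rate ≈ 8.67%; headline unemployment rate ≈ 3.73%.

Labor force = 183.66 + 7.11 = 190.77 million.
Numerator = 7.11 + 1.32 + 8.23 = 16.66 million.
Denominator = 190.77 + 1.32 = 192.09 million.
Broad rate = 16.66 / 192.09 = 8.67%.
Headline unemployment rate = 7.11 / 190.77 = 3.73%.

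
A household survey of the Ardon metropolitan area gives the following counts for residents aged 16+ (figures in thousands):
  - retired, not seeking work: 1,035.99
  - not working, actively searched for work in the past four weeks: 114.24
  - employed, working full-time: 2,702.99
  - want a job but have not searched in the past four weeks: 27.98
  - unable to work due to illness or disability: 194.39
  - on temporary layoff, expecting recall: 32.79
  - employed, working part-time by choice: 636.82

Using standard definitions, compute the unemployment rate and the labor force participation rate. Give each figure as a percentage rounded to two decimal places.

Employed = 2,702.99 + 636.82 = 3,339.81 thousand.
Unemployed = 114.24 + 32.79 = 147.03 thousand (jobless and actively searching, or on temporary layoff).
Labor force = 3,339.81 + 147.03 = 3,486.84 thousand.
Not in labor force = 1,035.99 + 27.98 + 194.39 = 1,258.36 thousand (those not working and not actively searching are outside the labor force — including those who want a job but have given up searching).
Civilian working-age population = 3,486.84 + 1,258.36 = 4,745.20 thousand.
Unemployment rate = 147.03 / 3,486.84 = 4.22%.
Labor force participation rate = 3,486.84 / 4,745.20 = 73.48%.

Unemployment rate ≈ 4.22%; labor force participation rate ≈ 73.48%.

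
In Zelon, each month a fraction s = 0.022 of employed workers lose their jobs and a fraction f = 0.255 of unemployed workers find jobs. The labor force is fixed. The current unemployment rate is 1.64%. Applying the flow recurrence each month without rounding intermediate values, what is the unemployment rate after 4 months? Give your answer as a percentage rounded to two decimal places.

With a fixed labor force, u_{t+1} = u_t + s·(1−u_t) − f·u_t = u_t·(1−s−f) + s.
Here 1−s−f = 0.723 and s = 0.022.
u_1 = 0.016400 × 0.723 + 0.022 = 0.033857.
u_2 = 0.033857 × 0.723 + 0.022 = 0.046479.
u_3 = 0.046479 × 0.723 + 0.022 = 0.055604.
u_4 = 0.055604 × 0.723 + 0.022 = 0.062202.

Unemployment rate after four months ≈ 6.22%.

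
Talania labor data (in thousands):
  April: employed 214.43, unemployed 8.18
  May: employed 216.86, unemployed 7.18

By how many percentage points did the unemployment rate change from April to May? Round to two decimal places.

The unemployment rate changed by −0.47 percentage points.

April: labor force = 214.43 + 8.18 = 222.61; u = 8.18/222.61 = 3.67%.
May: labor force = 216.86 + 7.18 = 224.04; u = 7.18/224.04 = 3.20%.
Change = 3.20% − 3.67% = −0.47 pp.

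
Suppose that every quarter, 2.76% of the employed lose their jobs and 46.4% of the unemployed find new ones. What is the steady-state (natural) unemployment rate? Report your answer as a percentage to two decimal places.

Steady-state unemployment rate ≈ 5.61%.

At steady state the flows balance: s·E = f·U, so U/(E+U) = s/(s+f).
u* = 2.76 / (2.76 + 46.4) = 2.76 / 49.16 = 5.61%.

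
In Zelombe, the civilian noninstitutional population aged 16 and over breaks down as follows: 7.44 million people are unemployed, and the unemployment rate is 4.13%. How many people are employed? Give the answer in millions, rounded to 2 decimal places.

About 172.71 million are employed.

Labor force = U / u = 7.44 / 0.0413 ≈ 180.15 million.
Employed = labor force − unemployed = 180.15 − 7.44 = 172.71 million.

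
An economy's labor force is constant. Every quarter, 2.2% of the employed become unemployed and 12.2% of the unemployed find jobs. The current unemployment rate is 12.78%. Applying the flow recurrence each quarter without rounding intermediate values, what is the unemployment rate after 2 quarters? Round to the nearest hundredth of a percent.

With a fixed labor force, u_{t+1} = u_t + s·(1−u_t) − f·u_t = u_t·(1−s−f) + s.
Here 1−s−f = 0.856 and s = 0.022.
u_1 = 0.127800 × 0.856 + 0.022 = 0.131397.
u_2 = 0.131397 × 0.856 + 0.022 = 0.134476.

Unemployment rate after two quarters ≈ 13.45%.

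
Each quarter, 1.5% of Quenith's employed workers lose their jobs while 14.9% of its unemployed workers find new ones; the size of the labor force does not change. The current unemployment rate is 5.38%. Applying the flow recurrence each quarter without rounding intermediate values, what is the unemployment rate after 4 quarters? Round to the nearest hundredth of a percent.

Unemployment rate after four quarters ≈ 7.31%.

With a fixed labor force, u_{t+1} = u_t + s·(1−u_t) − f·u_t = u_t·(1−s−f) + s.
Here 1−s−f = 0.836 and s = 0.015.
u_1 = 0.053800 × 0.836 + 0.015 = 0.059977.
u_2 = 0.059977 × 0.836 + 0.015 = 0.065141.
u_3 = 0.065141 × 0.836 + 0.015 = 0.069458.
u_4 = 0.069458 × 0.836 + 0.015 = 0.073067.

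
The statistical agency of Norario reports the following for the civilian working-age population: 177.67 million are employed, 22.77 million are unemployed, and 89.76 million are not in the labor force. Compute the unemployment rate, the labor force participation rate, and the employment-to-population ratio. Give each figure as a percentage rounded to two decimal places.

Unemployment rate ≈ 11.36%; labor force participation rate ≈ 69.07%; employment-population ratio ≈ 61.22%.

Labor force = employed + unemployed = 177.67 + 22.77 = 200.44 million.
Working-age population = 200.44 + 89.76 = 290.20 million.
Unemployment rate = 22.77 / 200.44 = 11.36%.
Labor force participation rate = 200.44 / 290.20 = 69.07%.
Employment-population ratio = 177.67 / 290.20 = 61.22%.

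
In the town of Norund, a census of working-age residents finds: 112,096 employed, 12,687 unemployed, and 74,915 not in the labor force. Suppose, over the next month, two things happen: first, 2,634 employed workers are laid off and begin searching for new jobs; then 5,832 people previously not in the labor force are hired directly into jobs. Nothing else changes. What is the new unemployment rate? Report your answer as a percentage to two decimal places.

Initially, labor force = 112,096 + 12,687 = 124,783, so u = 12,687/124,783 = 10.17%.
After the first change, employed falls and unemployed rises by 2,634; labor force unchanged → E = 109,462, U = 15,321, labor force = 124,783.
After the second change, employed and labor force both rise by 5,832; unemployed unchanged → E = 115,294, U = 15,321, labor force = 130,615.
New unemployment rate = 15,321 / 130,615 = 11.73%.

New unemployment rate ≈ 11.73%.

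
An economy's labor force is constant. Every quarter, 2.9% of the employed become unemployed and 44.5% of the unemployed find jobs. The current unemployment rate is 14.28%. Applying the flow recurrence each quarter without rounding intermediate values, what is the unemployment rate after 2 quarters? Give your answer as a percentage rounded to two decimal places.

Unemployment rate after two quarters ≈ 8.38%.

With a fixed labor force, u_{t+1} = u_t + s·(1−u_t) − f·u_t = u_t·(1−s−f) + s.
Here 1−s−f = 0.526 and s = 0.029.
u_1 = 0.142800 × 0.526 + 0.029 = 0.104113.
u_2 = 0.104113 × 0.526 + 0.029 = 0.083763.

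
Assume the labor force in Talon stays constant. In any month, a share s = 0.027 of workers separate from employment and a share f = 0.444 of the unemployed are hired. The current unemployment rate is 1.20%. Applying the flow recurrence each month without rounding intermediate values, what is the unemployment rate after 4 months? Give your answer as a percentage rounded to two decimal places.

With a fixed labor force, u_{t+1} = u_t + s·(1−u_t) − f·u_t = u_t·(1−s−f) + s.
Here 1−s−f = 0.529 and s = 0.027.
u_1 = 0.012000 × 0.529 + 0.027 = 0.033348.
u_2 = 0.033348 × 0.529 + 0.027 = 0.044641.
u_3 = 0.044641 × 0.529 + 0.027 = 0.050615.
u_4 = 0.050615 × 0.529 + 0.027 = 0.053775.

Unemployment rate after four months ≈ 5.38%.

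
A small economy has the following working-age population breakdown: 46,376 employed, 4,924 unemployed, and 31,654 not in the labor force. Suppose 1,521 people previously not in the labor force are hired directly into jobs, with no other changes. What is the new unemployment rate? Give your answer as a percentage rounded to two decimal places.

Initially, labor force = 46,376 + 4,924 = 51,300, so u = 4,924/51,300 = 9.60%.
After the change, employed and labor force both rise by 1,521; unemployed unchanged → E = 47,897, U = 4,924, labor force = 52,821.
New unemployment rate = 4,924 / 52,821 = 9.32%.

New unemployment rate ≈ 9.32%.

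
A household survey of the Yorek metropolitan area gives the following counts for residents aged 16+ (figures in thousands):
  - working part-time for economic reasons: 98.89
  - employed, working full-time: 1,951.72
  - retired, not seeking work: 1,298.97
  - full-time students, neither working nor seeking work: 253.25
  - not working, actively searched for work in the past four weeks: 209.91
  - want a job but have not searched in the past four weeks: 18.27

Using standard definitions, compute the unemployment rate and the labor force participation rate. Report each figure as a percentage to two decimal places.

Employed = 98.89 + 1,951.72 = 2,050.61 thousand (anyone who worked, including part-time for economic reasons, counts as employed).
Unemployed = 209.91 thousand.
Labor force = 2,050.61 + 209.91 = 2,260.52 thousand.
Not in labor force = 1,298.97 + 253.25 + 18.27 = 1,570.49 thousand (those not working and not actively searching are outside the labor force — including those who want a job but have given up searching).
Civilian working-age population = 2,260.52 + 1,570.49 = 3,831.01 thousand.
Unemployment rate = 209.91 / 2,260.52 = 9.29%.
Labor force participation rate = 2,260.52 / 3,831.01 = 59.01%.

Unemployment rate ≈ 9.29%; labor force participation rate ≈ 59.01%.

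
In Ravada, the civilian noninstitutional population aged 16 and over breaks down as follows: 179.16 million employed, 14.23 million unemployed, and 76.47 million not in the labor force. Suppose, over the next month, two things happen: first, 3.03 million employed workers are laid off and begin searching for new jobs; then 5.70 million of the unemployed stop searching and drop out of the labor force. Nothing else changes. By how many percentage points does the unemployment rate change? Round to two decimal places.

The unemployment rate changes by −1.20 percentage points.

Initially, labor force = 179.16 + 14.23 = 193.39 million, so u = 14.23/193.39 = 7.36%.
After the first change, employed falls and unemployed rises by 3.03; labor force unchanged → E = 176.13, U = 17.26, labor force = 193.39 million.
After the second change, unemployed and labor force both fall by 5.70 → E = 176.13, U = 11.56, labor force = 187.69 million.
New unemployment rate = 11.56 / 187.69 = 6.16%.
Change = 6.16% − 7.36% = −1.20 percentage points.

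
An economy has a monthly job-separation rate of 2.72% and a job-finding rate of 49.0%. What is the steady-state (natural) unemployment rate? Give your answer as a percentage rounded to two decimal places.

At steady state the flows balance: s·E = f·U, so U/(E+U) = s/(s+f).
u* = 2.72 / (2.72 + 49.0) = 2.72 / 51.72 = 5.26%.

Steady-state unemployment rate ≈ 5.26%.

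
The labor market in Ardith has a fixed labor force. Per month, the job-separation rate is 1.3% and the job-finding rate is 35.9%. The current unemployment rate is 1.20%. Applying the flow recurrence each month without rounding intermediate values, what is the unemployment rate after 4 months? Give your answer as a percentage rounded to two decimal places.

Unemployment rate after four months ≈ 3.14%.

With a fixed labor force, u_{t+1} = u_t + s·(1−u_t) − f·u_t = u_t·(1−s−f) + s.
Here 1−s−f = 0.628 and s = 0.013.
u_1 = 0.012000 × 0.628 + 0.013 = 0.020536.
u_2 = 0.020536 × 0.628 + 0.013 = 0.025897.
u_3 = 0.025897 × 0.628 + 0.013 = 0.029263.
u_4 = 0.029263 × 0.628 + 0.013 = 0.031377.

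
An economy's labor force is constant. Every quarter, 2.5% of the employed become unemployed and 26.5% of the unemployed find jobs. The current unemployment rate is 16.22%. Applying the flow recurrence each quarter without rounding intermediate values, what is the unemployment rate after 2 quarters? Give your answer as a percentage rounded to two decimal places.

Unemployment rate after two quarters ≈ 12.45%.

With a fixed labor force, u_{t+1} = u_t + s·(1−u_t) − f·u_t = u_t·(1−s−f) + s.
Here 1−s−f = 0.710 and s = 0.025.
u_1 = 0.162200 × 0.710 + 0.025 = 0.140162.
u_2 = 0.140162 × 0.710 + 0.025 = 0.124515.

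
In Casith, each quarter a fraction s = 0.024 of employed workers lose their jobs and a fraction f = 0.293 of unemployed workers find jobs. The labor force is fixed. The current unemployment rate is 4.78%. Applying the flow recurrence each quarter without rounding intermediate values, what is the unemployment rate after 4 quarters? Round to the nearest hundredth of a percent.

With a fixed labor force, u_{t+1} = u_t + s·(1−u_t) − f·u_t = u_t·(1−s−f) + s.
Here 1−s−f = 0.683 and s = 0.024.
u_1 = 0.047800 × 0.683 + 0.024 = 0.056647.
u_2 = 0.056647 × 0.683 + 0.024 = 0.062690.
u_3 = 0.062690 × 0.683 + 0.024 = 0.066817.
u_4 = 0.066817 × 0.683 + 0.024 = 0.069636.

Unemployment rate after four quarters ≈ 6.96%.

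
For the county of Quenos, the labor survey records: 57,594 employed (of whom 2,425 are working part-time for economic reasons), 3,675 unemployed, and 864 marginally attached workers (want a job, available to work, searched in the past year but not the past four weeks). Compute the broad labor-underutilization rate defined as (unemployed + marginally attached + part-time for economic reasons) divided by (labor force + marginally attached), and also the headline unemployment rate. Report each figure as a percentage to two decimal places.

Labor force = 57,594 + 3,675 = 61,269.
Numerator = 3,675 + 864 + 2,425 = 6,964.
Denominator = 61,269 + 864 = 62,133.
Broad rate = 6,964 / 62,133 = 11.21%.
Headline unemployment rate = 3,675 / 61,269 = 6.00%.

Broad underutilization rate ≈ 11.21%; headline unemployment rate ≈ 6.00%.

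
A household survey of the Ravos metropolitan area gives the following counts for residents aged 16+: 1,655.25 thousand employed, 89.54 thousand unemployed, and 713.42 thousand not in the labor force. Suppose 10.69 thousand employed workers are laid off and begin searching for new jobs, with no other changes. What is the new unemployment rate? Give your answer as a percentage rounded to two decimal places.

New unemployment rate ≈ 5.74%.

Initially, labor force = 1,655.25 + 89.54 = 1,744.79 thousand, so u = 89.54/1,744.79 = 5.13%.
After the change, employed falls and unemployed rises by 10.69; labor force unchanged → E = 1,644.56, U = 100.23, labor force = 1,744.79 thousand.
New unemployment rate = 100.23 / 1,744.79 = 5.74%.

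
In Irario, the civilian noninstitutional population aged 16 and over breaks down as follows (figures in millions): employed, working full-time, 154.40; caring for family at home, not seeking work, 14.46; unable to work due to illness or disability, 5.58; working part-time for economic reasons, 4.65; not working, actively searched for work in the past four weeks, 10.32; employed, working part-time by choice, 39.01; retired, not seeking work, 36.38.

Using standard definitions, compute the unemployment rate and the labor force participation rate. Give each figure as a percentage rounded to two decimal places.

Unemployment rate ≈ 4.95%; labor force participation rate ≈ 78.69%.

Employed = 154.40 + 4.65 + 39.01 = 198.06 million (anyone who worked, including part-time for economic reasons, counts as employed).
Unemployed = 10.32 million.
Labor force = 198.06 + 10.32 = 208.38 million.
Not in labor force = 14.46 + 5.58 + 36.38 = 56.42 million (those not working and not actively searching are outside the labor force).
Civilian working-age population = 208.38 + 56.42 = 264.80 million.
Unemployment rate = 10.32 / 208.38 = 4.95%.
Labor force participation rate = 208.38 / 264.80 = 78.69%.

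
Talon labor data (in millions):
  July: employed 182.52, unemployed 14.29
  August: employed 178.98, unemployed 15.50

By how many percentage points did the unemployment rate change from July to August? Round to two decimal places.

The unemployment rate changed by +0.71 percentage points.

July: labor force = 182.52 + 14.29 = 196.81; u = 14.29/196.81 = 7.26%.
August: labor force = 178.98 + 15.50 = 194.48; u = 15.50/194.48 = 7.97%.
Change = 7.97% − 7.26% = +0.71 pp.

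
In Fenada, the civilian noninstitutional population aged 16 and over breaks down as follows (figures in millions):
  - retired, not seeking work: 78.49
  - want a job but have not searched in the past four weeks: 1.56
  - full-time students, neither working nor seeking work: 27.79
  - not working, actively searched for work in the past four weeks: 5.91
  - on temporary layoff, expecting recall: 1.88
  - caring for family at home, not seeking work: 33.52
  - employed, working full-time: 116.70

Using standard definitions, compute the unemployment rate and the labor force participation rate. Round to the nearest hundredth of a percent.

Unemployment rate ≈ 6.26%; labor force participation rate ≈ 46.83%.

Employed = 116.70 million.
Unemployed = 5.91 + 1.88 = 7.79 million (jobless and actively searching, or on temporary layoff).
Labor force = 116.70 + 7.79 = 124.49 million.
Not in labor force = 78.49 + 1.56 + 27.79 + 33.52 = 141.36 million (those not working and not actively searching are outside the labor force — including those who want a job but have given up searching).
Civilian working-age population = 124.49 + 141.36 = 265.85 million.
Unemployment rate = 7.79 / 124.49 = 6.26%.
Labor force participation rate = 124.49 / 265.85 = 46.83%.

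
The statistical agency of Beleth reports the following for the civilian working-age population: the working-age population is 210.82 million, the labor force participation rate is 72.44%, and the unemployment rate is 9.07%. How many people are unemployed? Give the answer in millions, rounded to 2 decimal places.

Labor force = 0.7244 × 210.82 = 152.72 million.
Unemployed = 0.0907 × 152.72 ≈ 13.85 million.

About 13.85 million are unemployed.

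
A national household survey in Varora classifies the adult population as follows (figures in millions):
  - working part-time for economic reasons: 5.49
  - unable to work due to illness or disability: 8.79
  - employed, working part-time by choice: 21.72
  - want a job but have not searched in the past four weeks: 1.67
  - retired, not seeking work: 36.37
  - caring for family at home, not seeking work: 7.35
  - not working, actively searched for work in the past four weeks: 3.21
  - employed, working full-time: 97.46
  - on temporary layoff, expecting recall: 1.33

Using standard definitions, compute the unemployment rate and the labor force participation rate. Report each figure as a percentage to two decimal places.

Unemployment rate ≈ 3.51%; labor force participation rate ≈ 70.46%.

Employed = 5.49 + 21.72 + 97.46 = 124.67 million (anyone who worked, including part-time for economic reasons, counts as employed).
Unemployed = 3.21 + 1.33 = 4.54 million (jobless and actively searching, or on temporary layoff).
Labor force = 124.67 + 4.54 = 129.21 million.
Not in labor force = 8.79 + 1.67 + 36.37 + 7.35 = 54.18 million (those not working and not actively searching are outside the labor force — including those who want a job but have given up searching).
Civilian working-age population = 129.21 + 54.18 = 183.39 million.
Unemployment rate = 4.54 / 129.21 = 3.51%.
Labor force participation rate = 129.21 / 183.39 = 70.46%.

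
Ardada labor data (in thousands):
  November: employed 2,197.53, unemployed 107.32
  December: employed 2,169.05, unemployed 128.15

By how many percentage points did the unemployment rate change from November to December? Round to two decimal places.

November: labor force = 2,197.53 + 107.32 = 2,304.85; u = 107.32/2,304.85 = 4.66%.
December: labor force = 2,169.05 + 128.15 = 2,297.20; u = 128.15/2,297.20 = 5.58%.
Change = 5.58% − 4.66% = +0.92 pp.

The unemployment rate changed by +0.92 percentage points.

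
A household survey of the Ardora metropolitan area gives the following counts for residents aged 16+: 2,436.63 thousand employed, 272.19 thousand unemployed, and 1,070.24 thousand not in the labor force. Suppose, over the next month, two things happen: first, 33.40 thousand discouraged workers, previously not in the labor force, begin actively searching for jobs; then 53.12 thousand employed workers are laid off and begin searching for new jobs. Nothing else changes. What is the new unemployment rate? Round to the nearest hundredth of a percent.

New unemployment rate ≈ 13.08%.

Initially, labor force = 2,436.63 + 272.19 = 2,708.82 thousand, so u = 272.19/2,708.82 = 10.05%.
After the first change, unemployed and labor force both rise by 33.40 → E = 2,436.63, U = 305.59, labor force = 2,742.22 thousand.
After the second change, employed falls and unemployed rises by 53.12; labor force unchanged → E = 2,383.51, U = 358.71, labor force = 2,742.22 thousand.
New unemployment rate = 358.71 / 2,742.22 = 13.08%.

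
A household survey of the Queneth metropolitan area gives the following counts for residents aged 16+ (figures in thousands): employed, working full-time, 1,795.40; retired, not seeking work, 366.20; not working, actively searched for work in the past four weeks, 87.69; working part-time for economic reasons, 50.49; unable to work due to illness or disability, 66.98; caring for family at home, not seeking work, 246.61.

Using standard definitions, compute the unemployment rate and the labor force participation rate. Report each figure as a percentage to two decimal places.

Employed = 1,795.40 + 50.49 = 1,845.89 thousand (anyone who worked, including part-time for economic reasons, counts as employed).
Unemployed = 87.69 thousand.
Labor force = 1,845.89 + 87.69 = 1,933.58 thousand.
Not in labor force = 366.20 + 66.98 + 246.61 = 679.79 thousand (those not working and not actively searching are outside the labor force).
Civilian working-age population = 1,933.58 + 679.79 = 2,613.37 thousand.
Unemployment rate = 87.69 / 1,933.58 = 4.54%.
Labor force participation rate = 1,933.58 / 2,613.37 = 73.99%.

Unemployment rate ≈ 4.54%; labor force participation rate ≈ 73.99%.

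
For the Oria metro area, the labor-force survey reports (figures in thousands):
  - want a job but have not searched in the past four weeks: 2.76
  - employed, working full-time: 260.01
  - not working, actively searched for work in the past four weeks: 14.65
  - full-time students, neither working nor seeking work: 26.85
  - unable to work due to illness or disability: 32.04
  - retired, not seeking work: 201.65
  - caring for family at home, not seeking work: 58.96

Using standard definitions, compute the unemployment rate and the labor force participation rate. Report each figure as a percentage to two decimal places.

Unemployment rate ≈ 5.33%; labor force participation rate ≈ 46.01%.

Employed = 260.01 thousand.
Unemployed = 14.65 thousand.
Labor force = 260.01 + 14.65 = 274.66 thousand.
Not in labor force = 2.76 + 26.85 + 32.04 + 201.65 + 58.96 = 322.26 thousand (those not working and not actively searching are outside the labor force — including those who want a job but have given up searching).
Civilian working-age population = 274.66 + 322.26 = 596.92 thousand.
Unemployment rate = 14.65 / 274.66 = 5.33%.
Labor force participation rate = 274.66 / 596.92 = 46.01%.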